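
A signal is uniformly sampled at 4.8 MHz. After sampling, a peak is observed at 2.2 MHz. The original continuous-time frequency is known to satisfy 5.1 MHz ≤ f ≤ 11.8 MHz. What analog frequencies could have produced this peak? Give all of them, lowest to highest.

7 MHz, 7.4 MHz, 11.8 MHz

Frequencies that alias to 2.2 MHz are k·fs ± 2.2 MHz for integer k ≥ 0.
k=0: 2.2 MHz.
k=1: 2.6 MHz, 7 MHz.
k=2: 7.4 MHz, 11.8 MHz.
k=3: 12.2 MHz, 16.6 MHz.
Within [5.1 MHz, 11.8 MHz]: 7 MHz, 7.4 MHz, 11.8 MHz.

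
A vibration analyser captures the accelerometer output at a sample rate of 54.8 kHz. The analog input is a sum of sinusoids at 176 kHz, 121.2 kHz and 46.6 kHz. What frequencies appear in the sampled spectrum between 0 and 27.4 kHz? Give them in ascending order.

8.2 kHz, 11.6 kHz

fs/2 = 27.4 kHz.
176 kHz mod fs = 11.6 kHz.
11.6 kHz ≤ fs/2 = 27.4 kHz, appears at 11.6 kHz.
121.2 kHz mod fs = 11.6 kHz.
11.6 kHz ≤ fs/2 = 27.4 kHz, appears at 11.6 kHz.
46.6 kHz > fs/2 = 27.4 kHz, folds to fs − 46.6 kHz = 8.2 kHz.
Distinct values: {8.2 kHz, 11.6 kHz}.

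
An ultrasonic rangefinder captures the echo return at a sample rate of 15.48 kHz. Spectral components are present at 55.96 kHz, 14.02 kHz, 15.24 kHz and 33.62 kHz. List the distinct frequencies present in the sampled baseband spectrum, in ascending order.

0.24 kHz, 1.46 kHz, 2.66 kHz, 5.96 kHz

fs/2 = 7.74 kHz.
55.96 kHz mod fs = 9.52 kHz.
9.52 kHz > fs/2 = 7.74 kHz, folds to fs − 9.52 kHz = 5.96 kHz.
14.02 kHz > fs/2 = 7.74 kHz, folds to fs − 14.02 kHz = 1.46 kHz.
15.24 kHz > fs/2 = 7.74 kHz, folds to fs − 15.24 kHz = 0.24 kHz.
33.62 kHz mod fs = 2.66 kHz.
2.66 kHz ≤ fs/2 = 7.74 kHz, appears at 2.66 kHz.
Distinct values: {0.24 kHz, 1.46 kHz, 2.66 kHz, 5.96 kHz}.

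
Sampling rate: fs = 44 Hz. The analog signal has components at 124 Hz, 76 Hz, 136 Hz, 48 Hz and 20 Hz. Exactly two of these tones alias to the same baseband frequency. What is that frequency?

4 Hz

fs/2 = 22 Hz.
124 Hz mod fs = 36 Hz.
36 Hz > fs/2 = 22 Hz, folds to fs − 36 Hz = 8 Hz.
76 Hz mod fs = 32 Hz.
32 Hz > fs/2 = 22 Hz, folds to fs − 32 Hz = 12 Hz.
136 Hz mod fs = 4 Hz.
4 Hz ≤ fs/2 = 22 Hz, appears at 4 Hz.
48 Hz mod fs = 4 Hz.
4 Hz ≤ fs/2 = 22 Hz, appears at 4 Hz.
20 Hz ≤ fs/2 = 22 Hz, passes unchanged.
48 Hz and 136 Hz both map to 4 Hz.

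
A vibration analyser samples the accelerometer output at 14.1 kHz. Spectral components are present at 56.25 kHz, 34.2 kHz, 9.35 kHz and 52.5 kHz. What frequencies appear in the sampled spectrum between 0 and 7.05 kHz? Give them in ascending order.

fs/2 = 7.05 kHz.
56.25 kHz mod fs = 13.95 kHz.
13.95 kHz > fs/2 = 7.05 kHz, folds to fs − 13.95 kHz = 0.15 kHz.
34.2 kHz mod fs = 6 kHz.
6 kHz ≤ fs/2 = 7.05 kHz, appears at 6 kHz.
9.35 kHz > fs/2 = 7.05 kHz, folds to fs − 9.35 kHz = 4.75 kHz.
52.5 kHz mod fs = 10.2 kHz.
10.2 kHz > fs/2 = 7.05 kHz, folds to fs − 10.2 kHz = 3.9 kHz.
Distinct values: {0.15 kHz, 3.9 kHz, 4.75 kHz, 6 kHz}.

0.15 kHz, 3.9 kHz, 4.75 kHz, 6 kHz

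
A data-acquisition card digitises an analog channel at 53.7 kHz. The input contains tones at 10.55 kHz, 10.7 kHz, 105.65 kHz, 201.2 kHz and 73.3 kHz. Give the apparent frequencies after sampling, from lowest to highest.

fs/2 = 26.85 kHz.
10.55 kHz ≤ fs/2 = 26.85 kHz, passes unchanged.
10.7 kHz ≤ fs/2 = 26.85 kHz, passes unchanged.
105.65 kHz mod fs = 51.95 kHz.
51.95 kHz > fs/2 = 26.85 kHz, folds to fs − 51.95 kHz = 1.75 kHz.
201.2 kHz mod fs = 40.1 kHz.
40.1 kHz > fs/2 = 26.85 kHz, folds to fs − 40.1 kHz = 13.6 kHz.
73.3 kHz mod fs = 19.6 kHz.
19.6 kHz ≤ fs/2 = 26.85 kHz, appears at 19.6 kHz.
Distinct values: {1.75 kHz, 10.55 kHz, 10.7 kHz, 13.6 kHz, 19.6 kHz}.

1.75 kHz, 10.55 kHz, 10.7 kHz, 13.6 kHz, 19.6 kHz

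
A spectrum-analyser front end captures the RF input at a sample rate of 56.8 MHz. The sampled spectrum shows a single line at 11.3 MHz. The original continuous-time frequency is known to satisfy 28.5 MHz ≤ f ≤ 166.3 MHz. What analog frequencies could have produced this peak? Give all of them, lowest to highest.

45.5 MHz, 68.1 MHz, 102.3 MHz, 124.9 MHz, 159.1 MHz

Frequencies that alias to 11.3 MHz are k·fs ± 11.3 MHz for integer k ≥ 0.
k=0: 11.3 MHz.
k=1: 45.5 MHz, 68.1 MHz.
k=2: 102.3 MHz, 124.9 MHz.
k=3: 159.1 MHz, 181.7 MHz.
k=4: 215.9 MHz, 238.5 MHz.
Within [28.5 MHz, 166.3 MHz]: 45.5 MHz, 68.1 MHz, 102.3 MHz, 124.9 MHz, 159.1 MHz.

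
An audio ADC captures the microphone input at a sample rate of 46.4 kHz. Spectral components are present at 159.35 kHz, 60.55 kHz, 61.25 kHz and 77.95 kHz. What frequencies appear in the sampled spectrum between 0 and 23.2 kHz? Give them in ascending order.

14.15 kHz, 14.85 kHz, 20.15 kHz

fs/2 = 23.2 kHz.
159.35 kHz mod fs = 20.15 kHz.
20.15 kHz ≤ fs/2 = 23.2 kHz, appears at 20.15 kHz.
60.55 kHz mod fs = 14.15 kHz.
14.15 kHz ≤ fs/2 = 23.2 kHz, appears at 14.15 kHz.
61.25 kHz mod fs = 14.85 kHz.
14.85 kHz ≤ fs/2 = 23.2 kHz, appears at 14.85 kHz.
77.95 kHz mod fs = 31.55 kHz.
31.55 kHz > fs/2 = 23.2 kHz, folds to fs − 31.55 kHz = 14.85 kHz.
Distinct values: {14.15 kHz, 14.85 kHz, 20.15 kHz}.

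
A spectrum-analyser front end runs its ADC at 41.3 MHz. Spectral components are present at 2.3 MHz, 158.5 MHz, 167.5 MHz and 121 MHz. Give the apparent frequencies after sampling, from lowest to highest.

fs/2 = 20.65 MHz.
2.3 MHz ≤ fs/2 = 20.65 MHz, passes unchanged.
158.5 MHz mod fs = 34.6 MHz.
34.6 MHz > fs/2 = 20.65 MHz, folds to fs − 34.6 MHz = 6.7 MHz.
167.5 MHz mod fs = 2.3 MHz.
2.3 MHz ≤ fs/2 = 20.65 MHz, appears at 2.3 MHz.
121 MHz mod fs = 38.4 MHz.
38.4 MHz > fs/2 = 20.65 MHz, folds to fs − 38.4 MHz = 2.9 MHz.
Distinct values: {2.3 MHz, 2.9 MHz, 6.7 MHz}.

2.3 MHz, 2.9 MHz, 6.7 MHz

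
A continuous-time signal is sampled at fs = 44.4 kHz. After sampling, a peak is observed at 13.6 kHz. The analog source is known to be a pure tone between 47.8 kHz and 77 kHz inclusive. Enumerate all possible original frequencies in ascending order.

Frequencies that alias to 13.6 kHz are k·fs ± 13.6 kHz for integer k ≥ 0.
k=0: 13.6 kHz.
k=1: 30.8 kHz, 58 kHz.
k=2: 75.2 kHz, 102.4 kHz.
k=3: 119.6 kHz, 146.8 kHz.
Within [47.8 kHz, 77 kHz]: 58 kHz, 75.2 kHz.

58 kHz, 75.2 kHz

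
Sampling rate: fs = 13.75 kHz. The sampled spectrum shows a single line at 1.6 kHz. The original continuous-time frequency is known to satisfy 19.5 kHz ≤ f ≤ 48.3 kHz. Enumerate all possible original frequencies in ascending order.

25.9 kHz, 29.1 kHz, 39.65 kHz, 42.85 kHz

Frequencies that alias to 1.6 kHz are k·fs ± 1.6 kHz for integer k ≥ 0.
k=0: 1.6 kHz.
k=1: 12.15 kHz, 15.35 kHz.
k=2: 25.9 kHz, 29.1 kHz.
k=3: 39.65 kHz, 42.85 kHz.
k=4: 53.4 kHz, 56.6 kHz.
Within [19.5 kHz, 48.3 kHz]: 25.9 kHz, 29.1 kHz, 39.65 kHz, 42.85 kHz.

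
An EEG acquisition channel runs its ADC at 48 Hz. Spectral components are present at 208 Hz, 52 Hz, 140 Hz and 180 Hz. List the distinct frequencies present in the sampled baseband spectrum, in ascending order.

4 Hz, 12 Hz, 16 Hz

fs/2 = 24 Hz.
208 Hz mod fs = 16 Hz.
16 Hz ≤ fs/2 = 24 Hz, appears at 16 Hz.
52 Hz mod fs = 4 Hz.
4 Hz ≤ fs/2 = 24 Hz, appears at 4 Hz.
140 Hz mod fs = 44 Hz.
44 Hz > fs/2 = 24 Hz, folds to fs − 44 Hz = 4 Hz.
180 Hz mod fs = 36 Hz.
36 Hz > fs/2 = 24 Hz, folds to fs − 36 Hz = 12 Hz.
Distinct values: {4 Hz, 12 Hz, 16 Hz}.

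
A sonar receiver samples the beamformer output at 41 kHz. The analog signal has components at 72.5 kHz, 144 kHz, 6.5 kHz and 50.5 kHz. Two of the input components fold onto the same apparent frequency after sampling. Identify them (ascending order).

50.5 kHz, 72.5 kHz

fs/2 = 20.5 kHz.
72.5 kHz mod fs = 31.5 kHz.
31.5 kHz > fs/2 = 20.5 kHz, folds to fs − 31.5 kHz = 9.5 kHz.
144 kHz mod fs = 21 kHz.
21 kHz > fs/2 = 20.5 kHz, folds to fs − 21 kHz = 20 kHz.
6.5 kHz ≤ fs/2 = 20.5 kHz, passes unchanged.
50.5 kHz mod fs = 9.5 kHz.
9.5 kHz ≤ fs/2 = 20.5 kHz, appears at 9.5 kHz.
50.5 kHz and 72.5 kHz both map to 9.5 kHz.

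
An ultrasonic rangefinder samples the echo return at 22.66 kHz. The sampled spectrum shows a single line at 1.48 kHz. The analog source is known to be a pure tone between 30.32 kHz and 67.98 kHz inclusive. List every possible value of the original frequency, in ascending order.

Frequencies that alias to 1.48 kHz are k·fs ± 1.48 kHz for integer k ≥ 0.
k=0: 1.48 kHz.
k=1: 21.18 kHz, 24.14 kHz.
k=2: 43.84 kHz, 46.8 kHz.
k=3: 66.5 kHz, 69.46 kHz.
k=4: 89.16 kHz, 92.12 kHz.
Within [30.32 kHz, 67.98 kHz]: 43.84 kHz, 46.8 kHz, 66.5 kHz.

43.84 kHz, 46.8 kHz, 66.5 kHz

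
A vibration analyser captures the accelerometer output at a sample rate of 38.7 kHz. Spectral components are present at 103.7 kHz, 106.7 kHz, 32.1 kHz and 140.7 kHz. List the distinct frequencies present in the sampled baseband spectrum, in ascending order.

6.6 kHz, 9.4 kHz, 12.4 kHz, 14.1 kHz

fs/2 = 19.35 kHz.
103.7 kHz mod fs = 26.3 kHz.
26.3 kHz > fs/2 = 19.35 kHz, folds to fs − 26.3 kHz = 12.4 kHz.
106.7 kHz mod fs = 29.3 kHz.
29.3 kHz > fs/2 = 19.35 kHz, folds to fs − 29.3 kHz = 9.4 kHz.
32.1 kHz > fs/2 = 19.35 kHz, folds to fs − 32.1 kHz = 6.6 kHz.
140.7 kHz mod fs = 24.6 kHz.
24.6 kHz > fs/2 = 19.35 kHz, folds to fs − 24.6 kHz = 14.1 kHz.
Distinct values: {6.6 kHz, 9.4 kHz, 12.4 kHz, 14.1 kHz}.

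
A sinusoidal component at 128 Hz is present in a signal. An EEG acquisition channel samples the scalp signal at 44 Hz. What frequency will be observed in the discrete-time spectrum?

4 Hz

128 Hz mod fs = 40 Hz.
40 Hz > fs/2 = 22 Hz, folds to fs − 40 Hz = 4 Hz.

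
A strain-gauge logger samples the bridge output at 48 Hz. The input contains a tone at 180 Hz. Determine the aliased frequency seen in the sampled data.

180 Hz mod fs = 36 Hz.
36 Hz > fs/2 = 24 Hz, folds to fs − 36 Hz = 12 Hz.

12 Hz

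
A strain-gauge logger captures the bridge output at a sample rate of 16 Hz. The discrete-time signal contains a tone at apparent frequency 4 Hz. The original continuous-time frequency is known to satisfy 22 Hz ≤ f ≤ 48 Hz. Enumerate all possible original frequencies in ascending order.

Frequencies that alias to 4 Hz are k·fs ± 4 Hz for integer k ≥ 0.
k=0: 4 Hz.
k=1: 12 Hz, 20 Hz.
k=2: 28 Hz, 36 Hz.
k=3: 44 Hz, 52 Hz.
k=4: 60 Hz, 68 Hz.
Within [22 Hz, 48 Hz]: 28 Hz, 36 Hz, 44 Hz.

28 Hz, 36 Hz, 44 Hz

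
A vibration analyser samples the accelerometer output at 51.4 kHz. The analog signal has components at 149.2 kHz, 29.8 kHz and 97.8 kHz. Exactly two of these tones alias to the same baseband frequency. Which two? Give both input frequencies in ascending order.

fs/2 = 25.7 kHz.
149.2 kHz mod fs = 46.4 kHz.
46.4 kHz > fs/2 = 25.7 kHz, folds to fs − 46.4 kHz = 5 kHz.
29.8 kHz > fs/2 = 25.7 kHz, folds to fs − 29.8 kHz = 21.6 kHz.
97.8 kHz mod fs = 46.4 kHz.
46.4 kHz > fs/2 = 25.7 kHz, folds to fs − 46.4 kHz = 5 kHz.
97.8 kHz and 149.2 kHz both map to 5 kHz.

97.8 kHz, 149.2 kHz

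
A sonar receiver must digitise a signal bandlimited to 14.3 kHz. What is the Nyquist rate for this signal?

28.6 kHz

Nyquist rate = 2 × 14.3 kHz = 28.6 kHz.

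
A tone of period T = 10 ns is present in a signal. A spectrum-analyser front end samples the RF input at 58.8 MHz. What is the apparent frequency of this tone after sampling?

T = 10 ns → f = 1/T = 100 MHz.
100 MHz mod fs = 41.2 MHz.
41.2 MHz > fs/2 = 29.4 MHz, folds to fs − 41.2 MHz = 17.6 MHz.

17.6 MHz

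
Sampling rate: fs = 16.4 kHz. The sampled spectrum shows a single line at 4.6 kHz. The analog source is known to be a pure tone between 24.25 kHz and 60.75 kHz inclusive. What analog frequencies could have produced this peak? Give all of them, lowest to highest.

Frequencies that alias to 4.6 kHz are k·fs ± 4.6 kHz for integer k ≥ 0.
k=0: 4.6 kHz.
k=1: 11.8 kHz, 21 kHz.
k=2: 28.2 kHz, 37.4 kHz.
k=3: 44.6 kHz, 53.8 kHz.
k=4: 61 kHz, 70.2 kHz.
Within [24.25 kHz, 60.75 kHz]: 28.2 kHz, 37.4 kHz, 44.6 kHz, 53.8 kHz.

28.2 kHz, 37.4 kHz, 44.6 kHz, 53.8 kHz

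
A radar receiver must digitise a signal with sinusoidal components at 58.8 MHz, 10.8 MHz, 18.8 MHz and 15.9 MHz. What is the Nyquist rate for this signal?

Highest-frequency component: 58.8 MHz.
Nyquist rate = 2 × 58.8 MHz = 117.6 MHz.

117.6 MHz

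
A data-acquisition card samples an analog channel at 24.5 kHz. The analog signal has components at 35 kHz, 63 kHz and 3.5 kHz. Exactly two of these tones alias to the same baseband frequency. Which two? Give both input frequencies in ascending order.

fs/2 = 12.25 kHz.
35 kHz mod fs = 10.5 kHz.
10.5 kHz ≤ fs/2 = 12.25 kHz, appears at 10.5 kHz.
63 kHz mod fs = 14 kHz.
14 kHz > fs/2 = 12.25 kHz, folds to fs − 14 kHz = 10.5 kHz.
3.5 kHz ≤ fs/2 = 12.25 kHz, passes unchanged.
35 kHz and 63 kHz both map to 10.5 kHz.

35 kHz, 63 kHz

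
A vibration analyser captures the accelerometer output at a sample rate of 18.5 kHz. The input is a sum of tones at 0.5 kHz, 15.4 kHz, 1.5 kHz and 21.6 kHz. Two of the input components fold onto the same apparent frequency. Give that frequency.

fs/2 = 9.25 kHz.
0.5 kHz ≤ fs/2 = 9.25 kHz, passes unchanged.
15.4 kHz > fs/2 = 9.25 kHz, folds to fs − 15.4 kHz = 3.1 kHz.
1.5 kHz ≤ fs/2 = 9.25 kHz, passes unchanged.
21.6 kHz mod fs = 3.1 kHz.
3.1 kHz ≤ fs/2 = 9.25 kHz, appears at 3.1 kHz.
15.4 kHz and 21.6 kHz both map to 3.1 kHz.

3.1 kHz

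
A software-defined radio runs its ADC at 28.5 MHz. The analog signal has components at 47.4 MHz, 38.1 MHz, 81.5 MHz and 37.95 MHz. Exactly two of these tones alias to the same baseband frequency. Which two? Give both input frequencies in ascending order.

38.1 MHz, 47.4 MHz

fs/2 = 14.25 MHz.
47.4 MHz mod fs = 18.9 MHz.
18.9 MHz > fs/2 = 14.25 MHz, folds to fs − 18.9 MHz = 9.6 MHz.
38.1 MHz mod fs = 9.6 MHz.
9.6 MHz ≤ fs/2 = 14.25 MHz, appears at 9.6 MHz.
81.5 MHz mod fs = 24.5 MHz.
24.5 MHz > fs/2 = 14.25 MHz, folds to fs − 24.5 MHz = 4 MHz.
37.95 MHz mod fs = 9.45 MHz.
9.45 MHz ≤ fs/2 = 14.25 MHz, appears at 9.45 MHz.
38.1 MHz and 47.4 MHz both map to 9.6 MHz.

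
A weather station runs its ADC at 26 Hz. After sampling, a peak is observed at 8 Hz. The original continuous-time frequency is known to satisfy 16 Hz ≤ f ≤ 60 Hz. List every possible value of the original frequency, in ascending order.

18 Hz, 34 Hz, 44 Hz, 60 Hz

Frequencies that alias to 8 Hz are k·fs ± 8 Hz for integer k ≥ 0.
k=0: 8 Hz.
k=1: 18 Hz, 34 Hz.
k=2: 44 Hz, 60 Hz.
k=3: 70 Hz, 86 Hz.
Within [16 Hz, 60 Hz]: 18 Hz, 34 Hz, 44 Hz, 60 Hz.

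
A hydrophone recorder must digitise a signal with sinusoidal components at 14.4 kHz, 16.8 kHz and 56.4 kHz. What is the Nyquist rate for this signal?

112.8 kHz

Highest-frequency component: 56.4 kHz.
Nyquist rate = 2 × 56.4 kHz = 112.8 kHz.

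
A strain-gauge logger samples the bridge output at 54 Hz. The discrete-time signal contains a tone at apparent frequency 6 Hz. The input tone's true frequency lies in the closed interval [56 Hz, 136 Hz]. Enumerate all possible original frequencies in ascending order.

Frequencies that alias to 6 Hz are k·fs ± 6 Hz for integer k ≥ 0.
k=0: 6 Hz.
k=1: 48 Hz, 60 Hz.
k=2: 102 Hz, 114 Hz.
k=3: 156 Hz, 168 Hz.
Within [56 Hz, 136 Hz]: 60 Hz, 102 Hz, 114 Hz.

60 Hz, 102 Hz, 114 Hz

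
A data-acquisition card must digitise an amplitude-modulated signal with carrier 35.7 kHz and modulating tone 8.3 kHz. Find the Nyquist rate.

AM sidebands sit at fc ± fm = 27.4 kHz and 44 kHz.
Highest-frequency component: 44 kHz.
Nyquist rate = 2 × 44 kHz = 88 kHz.

88 kHz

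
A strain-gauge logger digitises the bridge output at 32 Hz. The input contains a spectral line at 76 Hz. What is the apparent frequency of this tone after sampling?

76 Hz mod fs = 12 Hz.
12 Hz ≤ fs/2 = 16 Hz, appears at 12 Hz.

12 Hz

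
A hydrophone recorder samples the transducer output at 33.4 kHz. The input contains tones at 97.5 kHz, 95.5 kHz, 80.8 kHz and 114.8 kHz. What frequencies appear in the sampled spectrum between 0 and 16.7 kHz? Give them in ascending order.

fs/2 = 16.7 kHz.
97.5 kHz mod fs = 30.7 kHz.
30.7 kHz > fs/2 = 16.7 kHz, folds to fs − 30.7 kHz = 2.7 kHz.
95.5 kHz mod fs = 28.7 kHz.
28.7 kHz > fs/2 = 16.7 kHz, folds to fs − 28.7 kHz = 4.7 kHz.
80.8 kHz mod fs = 14 kHz.
14 kHz ≤ fs/2 = 16.7 kHz, appears at 14 kHz.
114.8 kHz mod fs = 14.6 kHz.
14.6 kHz ≤ fs/2 = 16.7 kHz, appears at 14.6 kHz.
Distinct values: {2.7 kHz, 4.7 kHz, 14 kHz, 14.6 kHz}.

2.7 kHz, 4.7 kHz, 14 kHz, 14.6 kHz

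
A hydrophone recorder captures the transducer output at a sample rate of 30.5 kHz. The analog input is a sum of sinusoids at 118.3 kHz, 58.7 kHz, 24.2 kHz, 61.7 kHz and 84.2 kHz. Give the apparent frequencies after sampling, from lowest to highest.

fs/2 = 15.25 kHz.
118.3 kHz mod fs = 26.8 kHz.
26.8 kHz > fs/2 = 15.25 kHz, folds to fs − 26.8 kHz = 3.7 kHz.
58.7 kHz mod fs = 28.2 kHz.
28.2 kHz > fs/2 = 15.25 kHz, folds to fs − 28.2 kHz = 2.3 kHz.
24.2 kHz > fs/2 = 15.25 kHz, folds to fs − 24.2 kHz = 6.3 kHz.
61.7 kHz mod fs = 0.7 kHz.
0.7 kHz ≤ fs/2 = 15.25 kHz, appears at 0.7 kHz.
84.2 kHz mod fs = 23.2 kHz.
23.2 kHz > fs/2 = 15.25 kHz, folds to fs − 23.2 kHz = 7.3 kHz.
Distinct values: {0.7 kHz, 2.3 kHz, 3.7 kHz, 6.3 kHz, 7.3 kHz}.

0.7 kHz, 2.3 kHz, 3.7 kHz, 6.3 kHz, 7.3 kHz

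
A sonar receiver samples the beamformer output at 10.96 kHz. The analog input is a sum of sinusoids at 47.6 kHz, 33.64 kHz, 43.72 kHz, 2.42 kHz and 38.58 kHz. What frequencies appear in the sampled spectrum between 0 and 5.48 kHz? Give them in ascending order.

fs/2 = 5.48 kHz.
47.6 kHz mod fs = 3.76 kHz.
3.76 kHz ≤ fs/2 = 5.48 kHz, appears at 3.76 kHz.
33.64 kHz mod fs = 0.76 kHz.
0.76 kHz ≤ fs/2 = 5.48 kHz, appears at 0.76 kHz.
43.72 kHz mod fs = 10.84 kHz.
10.84 kHz > fs/2 = 5.48 kHz, folds to fs − 10.84 kHz = 0.12 kHz.
2.42 kHz ≤ fs/2 = 5.48 kHz, passes unchanged.
38.58 kHz mod fs = 5.7 kHz.
5.7 kHz > fs/2 = 5.48 kHz, folds to fs − 5.7 kHz = 5.26 kHz.
Distinct values: {0.12 kHz, 0.76 kHz, 2.42 kHz, 3.76 kHz, 5.26 kHz}.

0.12 kHz, 0.76 kHz, 2.42 kHz, 3.76 kHz, 5.26 kHz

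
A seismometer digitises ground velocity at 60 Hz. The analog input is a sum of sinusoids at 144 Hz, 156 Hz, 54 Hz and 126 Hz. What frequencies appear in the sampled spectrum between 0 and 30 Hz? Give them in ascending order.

fs/2 = 30 Hz.
144 Hz mod fs = 24 Hz.
24 Hz ≤ fs/2 = 30 Hz, appears at 24 Hz.
156 Hz mod fs = 36 Hz.
36 Hz > fs/2 = 30 Hz, folds to fs − 36 Hz = 24 Hz.
54 Hz > fs/2 = 30 Hz, folds to fs − 54 Hz = 6 Hz.
126 Hz mod fs = 6 Hz.
6 Hz ≤ fs/2 = 30 Hz, appears at 6 Hz.
Distinct values: {6 Hz, 24 Hz}.

6 Hz, 24 Hz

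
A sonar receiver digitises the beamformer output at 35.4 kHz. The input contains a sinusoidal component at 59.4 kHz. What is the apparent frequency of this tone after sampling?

59.4 kHz mod fs = 24 kHz.
24 kHz > fs/2 = 17.7 kHz, folds to fs − 24 kHz = 11.4 kHz.

11.4 kHz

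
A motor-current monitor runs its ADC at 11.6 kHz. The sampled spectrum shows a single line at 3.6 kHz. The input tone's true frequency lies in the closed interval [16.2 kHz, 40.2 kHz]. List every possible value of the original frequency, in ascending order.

19.6 kHz, 26.8 kHz, 31.2 kHz, 38.4 kHz

Frequencies that alias to 3.6 kHz are k·fs ± 3.6 kHz for integer k ≥ 0.
k=0: 3.6 kHz.
k=1: 8 kHz, 15.2 kHz.
k=2: 19.6 kHz, 26.8 kHz.
k=3: 31.2 kHz, 38.4 kHz.
k=4: 42.8 kHz, 50 kHz.
Within [16.2 kHz, 40.2 kHz]: 19.6 kHz, 26.8 kHz, 31.2 kHz, 38.4 kHz.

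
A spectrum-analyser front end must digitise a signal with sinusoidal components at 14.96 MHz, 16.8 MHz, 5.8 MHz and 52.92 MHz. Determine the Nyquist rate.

Highest-frequency component: 52.92 MHz.
Nyquist rate = 2 × 52.92 MHz = 105.84 MHz.

105.84 MHz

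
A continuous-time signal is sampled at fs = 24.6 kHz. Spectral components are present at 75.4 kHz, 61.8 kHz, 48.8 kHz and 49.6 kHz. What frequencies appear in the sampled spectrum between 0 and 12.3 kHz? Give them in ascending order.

0.4 kHz, 1.6 kHz, 12 kHz

fs/2 = 12.3 kHz.
75.4 kHz mod fs = 1.6 kHz.
1.6 kHz ≤ fs/2 = 12.3 kHz, appears at 1.6 kHz.
61.8 kHz mod fs = 12.6 kHz.
12.6 kHz > fs/2 = 12.3 kHz, folds to fs − 12.6 kHz = 12 kHz.
48.8 kHz mod fs = 24.2 kHz.
24.2 kHz > fs/2 = 12.3 kHz, folds to fs − 24.2 kHz = 0.4 kHz.
49.6 kHz mod fs = 0.4 kHz.
0.4 kHz ≤ fs/2 = 12.3 kHz, appears at 0.4 kHz.
Distinct values: {0.4 kHz, 1.6 kHz, 12 kHz}.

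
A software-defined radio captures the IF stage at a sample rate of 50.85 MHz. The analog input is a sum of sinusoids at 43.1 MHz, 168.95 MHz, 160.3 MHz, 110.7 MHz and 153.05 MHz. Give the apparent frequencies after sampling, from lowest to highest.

0.5 MHz, 7.75 MHz, 9 MHz, 16.4 MHz

fs/2 = 25.425 MHz.
43.1 MHz > fs/2 = 25.425 MHz, folds to fs − 43.1 MHz = 7.75 MHz.
168.95 MHz mod fs = 16.4 MHz.
16.4 MHz ≤ fs/2 = 25.425 MHz, appears at 16.4 MHz.
160.3 MHz mod fs = 7.75 MHz.
7.75 MHz ≤ fs/2 = 25.425 MHz, appears at 7.75 MHz.
110.7 MHz mod fs = 9 MHz.
9 MHz ≤ fs/2 = 25.425 MHz, appears at 9 MHz.
153.05 MHz mod fs = 0.5 MHz.
0.5 MHz ≤ fs/2 = 25.425 MHz, appears at 0.5 MHz.
Distinct values: {0.5 MHz, 7.75 MHz, 9 MHz, 16.4 MHz}.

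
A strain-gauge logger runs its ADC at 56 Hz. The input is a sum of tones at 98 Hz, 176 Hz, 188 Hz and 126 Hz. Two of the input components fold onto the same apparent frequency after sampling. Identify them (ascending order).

98 Hz, 126 Hz

fs/2 = 28 Hz.
98 Hz mod fs = 42 Hz.
42 Hz > fs/2 = 28 Hz, folds to fs − 42 Hz = 14 Hz.
176 Hz mod fs = 8 Hz.
8 Hz ≤ fs/2 = 28 Hz, appears at 8 Hz.
188 Hz mod fs = 20 Hz.
20 Hz ≤ fs/2 = 28 Hz, appears at 20 Hz.
126 Hz mod fs = 14 Hz.
14 Hz ≤ fs/2 = 28 Hz, appears at 14 Hz.
98 Hz and 126 Hz both map to 14 Hz.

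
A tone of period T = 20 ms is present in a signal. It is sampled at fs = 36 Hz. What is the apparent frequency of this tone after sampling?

14 Hz

T = 20 ms → f = 1/T = 50 Hz.
50 Hz mod fs = 14 Hz.
14 Hz ≤ fs/2 = 18 Hz, appears at 14 Hz.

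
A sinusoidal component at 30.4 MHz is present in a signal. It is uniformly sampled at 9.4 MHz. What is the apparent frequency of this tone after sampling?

2.2 MHz

30.4 MHz mod fs = 2.2 MHz.
2.2 MHz ≤ fs/2 = 4.7 MHz, appears at 2.2 MHz.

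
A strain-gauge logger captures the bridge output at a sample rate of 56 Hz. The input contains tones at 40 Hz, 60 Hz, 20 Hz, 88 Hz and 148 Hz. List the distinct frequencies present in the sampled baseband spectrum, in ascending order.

fs/2 = 28 Hz.
40 Hz > fs/2 = 28 Hz, folds to fs − 40 Hz = 16 Hz.
60 Hz mod fs = 4 Hz.
4 Hz ≤ fs/2 = 28 Hz, appears at 4 Hz.
20 Hz ≤ fs/2 = 28 Hz, passes unchanged.
88 Hz mod fs = 32 Hz.
32 Hz > fs/2 = 28 Hz, folds to fs − 32 Hz = 24 Hz.
148 Hz mod fs = 36 Hz.
36 Hz > fs/2 = 28 Hz, folds to fs − 36 Hz = 20 Hz.
Distinct values: {4 Hz, 16 Hz, 20 Hz, 24 Hz}.

4 Hz, 16 Hz, 20 Hz, 24 Hz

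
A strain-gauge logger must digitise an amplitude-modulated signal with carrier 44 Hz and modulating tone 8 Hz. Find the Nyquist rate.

AM sidebands sit at fc ± fm = 36 Hz and 52 Hz.
Highest-frequency component: 52 Hz.
Nyquist rate = 2 × 52 Hz = 104 Hz.

104 Hz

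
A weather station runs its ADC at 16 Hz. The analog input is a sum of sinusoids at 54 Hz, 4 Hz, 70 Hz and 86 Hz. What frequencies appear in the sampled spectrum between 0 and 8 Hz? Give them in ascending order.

4 Hz, 6 Hz

fs/2 = 8 Hz.
54 Hz mod fs = 6 Hz.
6 Hz ≤ fs/2 = 8 Hz, appears at 6 Hz.
4 Hz ≤ fs/2 = 8 Hz, passes unchanged.
70 Hz mod fs = 6 Hz.
6 Hz ≤ fs/2 = 8 Hz, appears at 6 Hz.
86 Hz mod fs = 6 Hz.
6 Hz ≤ fs/2 = 8 Hz, appears at 6 Hz.
Distinct values: {4 Hz, 6 Hz}.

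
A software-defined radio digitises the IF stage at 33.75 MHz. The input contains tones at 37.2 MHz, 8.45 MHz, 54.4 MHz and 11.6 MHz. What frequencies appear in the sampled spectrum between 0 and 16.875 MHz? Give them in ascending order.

3.45 MHz, 8.45 MHz, 11.6 MHz, 13.1 MHz

fs/2 = 16.875 MHz.
37.2 MHz mod fs = 3.45 MHz.
3.45 MHz ≤ fs/2 = 16.875 MHz, appears at 3.45 MHz.
8.45 MHz ≤ fs/2 = 16.875 MHz, passes unchanged.
54.4 MHz mod fs = 20.65 MHz.
20.65 MHz > fs/2 = 16.875 MHz, folds to fs − 20.65 MHz = 13.1 MHz.
11.6 MHz ≤ fs/2 = 16.875 MHz, passes unchanged.
Distinct values: {3.45 MHz, 8.45 MHz, 11.6 MHz, 13.1 MHz}.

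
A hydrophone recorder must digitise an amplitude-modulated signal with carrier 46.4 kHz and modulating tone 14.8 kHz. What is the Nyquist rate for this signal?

AM sidebands sit at fc ± fm = 31.6 kHz and 61.2 kHz.
Highest-frequency component: 61.2 kHz.
Nyquist rate = 2 × 61.2 kHz = 122.4 kHz.

122.4 kHz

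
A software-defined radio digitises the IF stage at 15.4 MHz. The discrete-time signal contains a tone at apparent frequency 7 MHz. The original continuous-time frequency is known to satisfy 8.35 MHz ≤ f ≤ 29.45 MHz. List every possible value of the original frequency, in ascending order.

Frequencies that alias to 7 MHz are k·fs ± 7 MHz for integer k ≥ 0.
k=0: 7 MHz.
k=1: 8.4 MHz, 22.4 MHz.
k=2: 23.8 MHz, 37.8 MHz.
k=3: 39.2 MHz, 53.2 MHz.
Within [8.35 MHz, 29.45 MHz]: 8.4 MHz, 22.4 MHz, 23.8 MHz.

8.4 MHz, 22.4 MHz, 23.8 MHz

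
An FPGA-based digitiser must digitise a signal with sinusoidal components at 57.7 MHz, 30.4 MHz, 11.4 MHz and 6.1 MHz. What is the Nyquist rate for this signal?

Highest-frequency component: 57.7 MHz.
Nyquist rate = 2 × 57.7 MHz = 115.4 MHz.

115.4 MHz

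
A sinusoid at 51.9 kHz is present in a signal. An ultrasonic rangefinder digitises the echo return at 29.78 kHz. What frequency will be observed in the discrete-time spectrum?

7.66 kHz

51.9 kHz mod fs = 22.12 kHz.
22.12 kHz > fs/2 = 14.89 kHz, folds to fs − 22.12 kHz = 7.66 kHz.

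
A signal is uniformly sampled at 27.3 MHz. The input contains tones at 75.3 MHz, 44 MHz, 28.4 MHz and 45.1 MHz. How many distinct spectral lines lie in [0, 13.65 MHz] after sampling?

4

fs/2 = 13.65 MHz.
75.3 MHz mod fs = 20.7 MHz.
20.7 MHz > fs/2 = 13.65 MHz, folds to fs − 20.7 MHz = 6.6 MHz.
44 MHz mod fs = 16.7 MHz.
16.7 MHz > fs/2 = 13.65 MHz, folds to fs − 16.7 MHz = 10.6 MHz.
28.4 MHz mod fs = 1.1 MHz.
1.1 MHz ≤ fs/2 = 13.65 MHz, appears at 1.1 MHz.
45.1 MHz mod fs = 17.8 MHz.
17.8 MHz > fs/2 = 13.65 MHz, folds to fs − 17.8 MHz = 9.5 MHz.
Distinct values: {1.1 MHz, 6.6 MHz, 9.5 MHz, 10.6 MHz} → 4.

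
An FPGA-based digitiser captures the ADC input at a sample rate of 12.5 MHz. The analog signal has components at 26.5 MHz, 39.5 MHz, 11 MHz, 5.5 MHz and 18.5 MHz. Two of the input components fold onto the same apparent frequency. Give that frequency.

1.5 MHz

fs/2 = 6.25 MHz.
26.5 MHz mod fs = 1.5 MHz.
1.5 MHz ≤ fs/2 = 6.25 MHz, appears at 1.5 MHz.
39.5 MHz mod fs = 2 MHz.
2 MHz ≤ fs/2 = 6.25 MHz, appears at 2 MHz.
11 MHz > fs/2 = 6.25 MHz, folds to fs − 11 MHz = 1.5 MHz.
5.5 MHz ≤ fs/2 = 6.25 MHz, passes unchanged.
18.5 MHz mod fs = 6 MHz.
6 MHz ≤ fs/2 = 6.25 MHz, appears at 6 MHz.
11 MHz and 26.5 MHz both map to 1.5 MHz.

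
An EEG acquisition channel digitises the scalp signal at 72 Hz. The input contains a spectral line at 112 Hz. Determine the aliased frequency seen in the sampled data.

112 Hz mod fs = 40 Hz.
40 Hz > fs/2 = 36 Hz, folds to fs − 40 Hz = 32 Hz.

32 Hz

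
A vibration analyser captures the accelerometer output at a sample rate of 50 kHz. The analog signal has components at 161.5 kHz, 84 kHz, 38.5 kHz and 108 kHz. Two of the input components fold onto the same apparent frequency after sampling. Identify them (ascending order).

fs/2 = 25 kHz.
161.5 kHz mod fs = 11.5 kHz.
11.5 kHz ≤ fs/2 = 25 kHz, appears at 11.5 kHz.
84 kHz mod fs = 34 kHz.
34 kHz > fs/2 = 25 kHz, folds to fs − 34 kHz = 16 kHz.
38.5 kHz > fs/2 = 25 kHz, folds to fs − 38.5 kHz = 11.5 kHz.
108 kHz mod fs = 8 kHz.
8 kHz ≤ fs/2 = 25 kHz, appears at 8 kHz.
38.5 kHz and 161.5 kHz both map to 11.5 kHz.

38.5 kHz, 161.5 kHz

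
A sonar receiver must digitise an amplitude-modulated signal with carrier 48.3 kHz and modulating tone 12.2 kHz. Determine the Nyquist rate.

AM sidebands sit at fc ± fm = 36.1 kHz and 60.5 kHz.
Highest-frequency component: 60.5 kHz.
Nyquist rate = 2 × 60.5 kHz = 121 kHz.

121 kHz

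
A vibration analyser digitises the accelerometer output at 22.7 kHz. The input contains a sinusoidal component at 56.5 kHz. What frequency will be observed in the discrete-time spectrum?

11.1 kHz

56.5 kHz mod fs = 11.1 kHz.
11.1 kHz ≤ fs/2 = 11.35 kHz, appears at 11.1 kHz.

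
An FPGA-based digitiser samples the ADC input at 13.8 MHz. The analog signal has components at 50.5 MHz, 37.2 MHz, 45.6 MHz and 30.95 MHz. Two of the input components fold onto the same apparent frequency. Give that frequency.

fs/2 = 6.9 MHz.
50.5 MHz mod fs = 9.1 MHz.
9.1 MHz > fs/2 = 6.9 MHz, folds to fs − 9.1 MHz = 4.7 MHz.
37.2 MHz mod fs = 9.6 MHz.
9.6 MHz > fs/2 = 6.9 MHz, folds to fs − 9.6 MHz = 4.2 MHz.
45.6 MHz mod fs = 4.2 MHz.
4.2 MHz ≤ fs/2 = 6.9 MHz, appears at 4.2 MHz.
30.95 MHz mod fs = 3.35 MHz.
3.35 MHz ≤ fs/2 = 6.9 MHz, appears at 3.35 MHz.
37.2 MHz and 45.6 MHz both map to 4.2 MHz.

4.2 MHz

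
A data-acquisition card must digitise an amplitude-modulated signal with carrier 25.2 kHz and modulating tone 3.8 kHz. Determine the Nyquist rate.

58 kHz

AM sidebands sit at fc ± fm = 21.4 kHz and 29 kHz.
Highest-frequency component: 29 kHz.
Nyquist rate = 2 × 29 kHz = 58 kHz.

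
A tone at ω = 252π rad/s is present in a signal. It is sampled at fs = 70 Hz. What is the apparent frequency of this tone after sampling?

ω = 252π rad/s → f = ω/(2π) = 126 Hz.
126 Hz mod fs = 56 Hz.
56 Hz > fs/2 = 35 Hz, folds to fs − 56 Hz = 14 Hz.

14 Hz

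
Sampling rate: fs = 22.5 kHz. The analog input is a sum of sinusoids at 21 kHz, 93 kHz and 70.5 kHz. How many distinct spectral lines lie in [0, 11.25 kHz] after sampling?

fs/2 = 11.25 kHz.
21 kHz > fs/2 = 11.25 kHz, folds to fs − 21 kHz = 1.5 kHz.
93 kHz mod fs = 3 kHz.
3 kHz ≤ fs/2 = 11.25 kHz, appears at 3 kHz.
70.5 kHz mod fs = 3 kHz.
3 kHz ≤ fs/2 = 11.25 kHz, appears at 3 kHz.
Distinct values: {1.5 kHz, 3 kHz} → 2.

2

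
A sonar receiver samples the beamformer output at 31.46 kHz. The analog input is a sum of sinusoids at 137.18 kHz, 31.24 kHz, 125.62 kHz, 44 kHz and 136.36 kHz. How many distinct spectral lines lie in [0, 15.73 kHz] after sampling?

fs/2 = 15.73 kHz.
137.18 kHz mod fs = 11.34 kHz.
11.34 kHz ≤ fs/2 = 15.73 kHz, appears at 11.34 kHz.
31.24 kHz > fs/2 = 15.73 kHz, folds to fs − 31.24 kHz = 0.22 kHz.
125.62 kHz mod fs = 31.24 kHz.
31.24 kHz > fs/2 = 15.73 kHz, folds to fs − 31.24 kHz = 0.22 kHz.
44 kHz mod fs = 12.54 kHz.
12.54 kHz ≤ fs/2 = 15.73 kHz, appears at 12.54 kHz.
136.36 kHz mod fs = 10.52 kHz.
10.52 kHz ≤ fs/2 = 15.73 kHz, appears at 10.52 kHz.
Distinct values: {0.22 kHz, 10.52 kHz, 11.34 kHz, 12.54 kHz} → 4.

4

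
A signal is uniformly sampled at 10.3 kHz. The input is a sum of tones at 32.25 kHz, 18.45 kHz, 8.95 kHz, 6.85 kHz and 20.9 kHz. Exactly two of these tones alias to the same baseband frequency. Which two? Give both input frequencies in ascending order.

8.95 kHz, 32.25 kHz

fs/2 = 5.15 kHz.
32.25 kHz mod fs = 1.35 kHz.
1.35 kHz ≤ fs/2 = 5.15 kHz, appears at 1.35 kHz.
18.45 kHz mod fs = 8.15 kHz.
8.15 kHz > fs/2 = 5.15 kHz, folds to fs − 8.15 kHz = 2.15 kHz.
8.95 kHz > fs/2 = 5.15 kHz, folds to fs − 8.95 kHz = 1.35 kHz.
6.85 kHz > fs/2 = 5.15 kHz, folds to fs − 6.85 kHz = 3.45 kHz.
20.9 kHz mod fs = 0.3 kHz.
0.3 kHz ≤ fs/2 = 5.15 kHz, appears at 0.3 kHz.
8.95 kHz and 32.25 kHz both map to 1.35 kHz.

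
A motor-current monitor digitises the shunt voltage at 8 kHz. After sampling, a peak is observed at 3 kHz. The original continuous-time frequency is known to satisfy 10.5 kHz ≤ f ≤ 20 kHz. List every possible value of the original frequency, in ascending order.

11 kHz, 13 kHz, 19 kHz

Frequencies that alias to 3 kHz are k·fs ± 3 kHz for integer k ≥ 0.
k=0: 3 kHz.
k=1: 5 kHz, 11 kHz.
k=2: 13 kHz, 19 kHz.
k=3: 21 kHz, 27 kHz.
Within [10.5 kHz, 20 kHz]: 11 kHz, 13 kHz, 19 kHz.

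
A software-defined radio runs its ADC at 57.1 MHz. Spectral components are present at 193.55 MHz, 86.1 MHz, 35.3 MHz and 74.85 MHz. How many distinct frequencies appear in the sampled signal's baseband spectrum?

fs/2 = 28.55 MHz.
193.55 MHz mod fs = 22.25 MHz.
22.25 MHz ≤ fs/2 = 28.55 MHz, appears at 22.25 MHz.
86.1 MHz mod fs = 29 MHz.
29 MHz > fs/2 = 28.55 MHz, folds to fs − 29 MHz = 28.1 MHz.
35.3 MHz > fs/2 = 28.55 MHz, folds to fs − 35.3 MHz = 21.8 MHz.
74.85 MHz mod fs = 17.75 MHz.
17.75 MHz ≤ fs/2 = 28.55 MHz, appears at 17.75 MHz.
Distinct values: {17.75 MHz, 21.8 MHz, 22.25 MHz, 28.1 MHz} → 4.

4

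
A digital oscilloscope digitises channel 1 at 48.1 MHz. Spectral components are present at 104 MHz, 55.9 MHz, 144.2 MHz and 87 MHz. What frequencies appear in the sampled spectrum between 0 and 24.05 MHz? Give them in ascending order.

fs/2 = 24.05 MHz.
104 MHz mod fs = 7.8 MHz.
7.8 MHz ≤ fs/2 = 24.05 MHz, appears at 7.8 MHz.
55.9 MHz mod fs = 7.8 MHz.
7.8 MHz ≤ fs/2 = 24.05 MHz, appears at 7.8 MHz.
144.2 MHz mod fs = 48 MHz.
48 MHz > fs/2 = 24.05 MHz, folds to fs − 48 MHz = 0.1 MHz.
87 MHz mod fs = 38.9 MHz.
38.9 MHz > fs/2 = 24.05 MHz, folds to fs − 38.9 MHz = 9.2 MHz.
Distinct values: {0.1 MHz, 7.8 MHz, 9.2 MHz}.

0.1 MHz, 7.8 MHz, 9.2 MHz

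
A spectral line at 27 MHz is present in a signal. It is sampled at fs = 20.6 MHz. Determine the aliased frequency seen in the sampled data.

27 MHz mod fs = 6.4 MHz.
6.4 MHz ≤ fs/2 = 10.3 MHz, appears at 6.4 MHz.

6.4 MHz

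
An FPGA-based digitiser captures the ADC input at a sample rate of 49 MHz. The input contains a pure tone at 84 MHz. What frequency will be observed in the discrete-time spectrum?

84 MHz mod fs = 35 MHz.
35 MHz > fs/2 = 24.5 MHz, folds to fs − 35 MHz = 14 MHz.

14 MHz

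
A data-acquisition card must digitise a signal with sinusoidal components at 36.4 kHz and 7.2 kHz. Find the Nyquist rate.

72.8 kHz

Highest-frequency component: 36.4 kHz.
Nyquist rate = 2 × 36.4 kHz = 72.8 kHz.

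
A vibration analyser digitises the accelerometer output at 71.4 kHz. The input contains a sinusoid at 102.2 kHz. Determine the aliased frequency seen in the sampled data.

30.8 kHz

102.2 kHz mod fs = 30.8 kHz.
30.8 kHz ≤ fs/2 = 35.7 kHz, appears at 30.8 kHz.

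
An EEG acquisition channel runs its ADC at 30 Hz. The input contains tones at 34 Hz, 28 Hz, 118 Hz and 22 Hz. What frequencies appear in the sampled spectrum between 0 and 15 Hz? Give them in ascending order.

2 Hz, 4 Hz, 8 Hz

fs/2 = 15 Hz.
34 Hz mod fs = 4 Hz.
4 Hz ≤ fs/2 = 15 Hz, appears at 4 Hz.
28 Hz > fs/2 = 15 Hz, folds to fs − 28 Hz = 2 Hz.
118 Hz mod fs = 28 Hz.
28 Hz > fs/2 = 15 Hz, folds to fs − 28 Hz = 2 Hz.
22 Hz > fs/2 = 15 Hz, folds to fs − 22 Hz = 8 Hz.
Distinct values: {2 Hz, 4 Hz, 8 Hz}.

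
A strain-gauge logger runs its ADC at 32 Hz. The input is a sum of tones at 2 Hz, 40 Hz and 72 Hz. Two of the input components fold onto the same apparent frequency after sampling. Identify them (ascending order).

40 Hz, 72 Hz

fs/2 = 16 Hz.
2 Hz ≤ fs/2 = 16 Hz, passes unchanged.
40 Hz mod fs = 8 Hz.
8 Hz ≤ fs/2 = 16 Hz, appears at 8 Hz.
72 Hz mod fs = 8 Hz.
8 Hz ≤ fs/2 = 16 Hz, appears at 8 Hz.
40 Hz and 72 Hz both map to 8 Hz.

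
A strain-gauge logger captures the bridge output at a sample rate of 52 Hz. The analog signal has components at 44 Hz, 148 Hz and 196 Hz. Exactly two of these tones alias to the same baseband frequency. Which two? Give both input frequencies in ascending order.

fs/2 = 26 Hz.
44 Hz > fs/2 = 26 Hz, folds to fs − 44 Hz = 8 Hz.
148 Hz mod fs = 44 Hz.
44 Hz > fs/2 = 26 Hz, folds to fs − 44 Hz = 8 Hz.
196 Hz mod fs = 40 Hz.
40 Hz > fs/2 = 26 Hz, folds to fs − 40 Hz = 12 Hz.
44 Hz and 148 Hz both map to 8 Hz.

44 Hz, 148 Hz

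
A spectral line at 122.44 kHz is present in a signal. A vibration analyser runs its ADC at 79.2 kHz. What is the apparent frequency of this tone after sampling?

122.44 kHz mod fs = 43.24 kHz.
43.24 kHz > fs/2 = 39.6 kHz, folds to fs − 43.24 kHz = 35.96 kHz.

35.96 kHz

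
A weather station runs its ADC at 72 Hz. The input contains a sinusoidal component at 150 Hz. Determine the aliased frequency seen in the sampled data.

6 Hz

150 Hz mod fs = 6 Hz.
6 Hz ≤ fs/2 = 36 Hz, appears at 6 Hz.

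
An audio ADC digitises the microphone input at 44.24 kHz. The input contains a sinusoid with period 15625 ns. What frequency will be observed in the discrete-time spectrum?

19.76 kHz

T = 15625 ns → f = 1/T = 64 kHz.
64 kHz mod fs = 19.76 kHz.
19.76 kHz ≤ fs/2 = 22.12 kHz, appears at 19.76 kHz.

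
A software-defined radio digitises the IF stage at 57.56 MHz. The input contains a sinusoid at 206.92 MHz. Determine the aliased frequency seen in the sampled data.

23.32 MHz

206.92 MHz mod fs = 34.24 MHz.
34.24 MHz > fs/2 = 28.78 MHz, folds to fs − 34.24 MHz = 23.32 MHz.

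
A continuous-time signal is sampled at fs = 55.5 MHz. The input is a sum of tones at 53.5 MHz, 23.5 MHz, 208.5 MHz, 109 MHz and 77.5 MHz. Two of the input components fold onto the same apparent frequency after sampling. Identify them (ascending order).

53.5 MHz, 109 MHz

fs/2 = 27.75 MHz.
53.5 MHz > fs/2 = 27.75 MHz, folds to fs − 53.5 MHz = 2 MHz.
23.5 MHz ≤ fs/2 = 27.75 MHz, passes unchanged.
208.5 MHz mod fs = 42 MHz.
42 MHz > fs/2 = 27.75 MHz, folds to fs − 42 MHz = 13.5 MHz.
109 MHz mod fs = 53.5 MHz.
53.5 MHz > fs/2 = 27.75 MHz, folds to fs − 53.5 MHz = 2 MHz.
77.5 MHz mod fs = 22 MHz.
22 MHz ≤ fs/2 = 27.75 MHz, appears at 22 MHz.
53.5 MHz and 109 MHz both map to 2 MHz.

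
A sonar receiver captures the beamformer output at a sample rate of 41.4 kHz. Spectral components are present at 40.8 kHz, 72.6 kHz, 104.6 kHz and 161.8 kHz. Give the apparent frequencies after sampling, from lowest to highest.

fs/2 = 20.7 kHz.
40.8 kHz > fs/2 = 20.7 kHz, folds to fs − 40.8 kHz = 0.6 kHz.
72.6 kHz mod fs = 31.2 kHz.
31.2 kHz > fs/2 = 20.7 kHz, folds to fs − 31.2 kHz = 10.2 kHz.
104.6 kHz mod fs = 21.8 kHz.
21.8 kHz > fs/2 = 20.7 kHz, folds to fs − 21.8 kHz = 19.6 kHz.
161.8 kHz mod fs = 37.6 kHz.
37.6 kHz > fs/2 = 20.7 kHz, folds to fs − 37.6 kHz = 3.8 kHz.
Distinct values: {0.6 kHz, 3.8 kHz, 10.2 kHz, 19.6 kHz}.

0.6 kHz, 3.8 kHz, 10.2 kHz, 19.6 kHz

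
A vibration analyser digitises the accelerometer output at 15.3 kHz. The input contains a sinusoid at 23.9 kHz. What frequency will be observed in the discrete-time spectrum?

23.9 kHz mod fs = 8.6 kHz.
8.6 kHz > fs/2 = 7.65 kHz, folds to fs − 8.6 kHz = 6.7 kHz.

6.7 kHz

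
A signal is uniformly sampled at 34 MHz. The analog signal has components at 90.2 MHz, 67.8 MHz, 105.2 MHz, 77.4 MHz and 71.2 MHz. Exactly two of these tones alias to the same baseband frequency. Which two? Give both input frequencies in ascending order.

71.2 MHz, 105.2 MHz

fs/2 = 17 MHz.
90.2 MHz mod fs = 22.2 MHz.
22.2 MHz > fs/2 = 17 MHz, folds to fs − 22.2 MHz = 11.8 MHz.
67.8 MHz mod fs = 33.8 MHz.
33.8 MHz > fs/2 = 17 MHz, folds to fs − 33.8 MHz = 0.2 MHz.
105.2 MHz mod fs = 3.2 MHz.
3.2 MHz ≤ fs/2 = 17 MHz, appears at 3.2 MHz.
77.4 MHz mod fs = 9.4 MHz.
9.4 MHz ≤ fs/2 = 17 MHz, appears at 9.4 MHz.
71.2 MHz mod fs = 3.2 MHz.
3.2 MHz ≤ fs/2 = 17 MHz, appears at 3.2 MHz.
71.2 MHz and 105.2 MHz both map to 3.2 MHz.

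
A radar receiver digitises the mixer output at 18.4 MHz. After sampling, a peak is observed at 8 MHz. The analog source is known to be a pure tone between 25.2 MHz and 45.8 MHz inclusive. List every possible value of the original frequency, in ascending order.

26.4 MHz, 28.8 MHz, 44.8 MHz

Frequencies that alias to 8 MHz are k·fs ± 8 MHz for integer k ≥ 0.
k=0: 8 MHz.
k=1: 10.4 MHz, 26.4 MHz.
k=2: 28.8 MHz, 44.8 MHz.
k=3: 47.2 MHz, 63.2 MHz.
Within [25.2 MHz, 45.8 MHz]: 26.4 MHz, 28.8 MHz, 44.8 MHz.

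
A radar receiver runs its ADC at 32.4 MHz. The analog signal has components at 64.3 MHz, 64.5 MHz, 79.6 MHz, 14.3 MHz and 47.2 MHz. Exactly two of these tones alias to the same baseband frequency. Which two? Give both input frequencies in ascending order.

fs/2 = 16.2 MHz.
64.3 MHz mod fs = 31.9 MHz.
31.9 MHz > fs/2 = 16.2 MHz, folds to fs − 31.9 MHz = 0.5 MHz.
64.5 MHz mod fs = 32.1 MHz.
32.1 MHz > fs/2 = 16.2 MHz, folds to fs − 32.1 MHz = 0.3 MHz.
79.6 MHz mod fs = 14.8 MHz.
14.8 MHz ≤ fs/2 = 16.2 MHz, appears at 14.8 MHz.
14.3 MHz ≤ fs/2 = 16.2 MHz, passes unchanged.
47.2 MHz mod fs = 14.8 MHz.
14.8 MHz ≤ fs/2 = 16.2 MHz, appears at 14.8 MHz.
47.2 MHz and 79.6 MHz both map to 14.8 MHz.

47.2 MHz, 79.6 MHz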